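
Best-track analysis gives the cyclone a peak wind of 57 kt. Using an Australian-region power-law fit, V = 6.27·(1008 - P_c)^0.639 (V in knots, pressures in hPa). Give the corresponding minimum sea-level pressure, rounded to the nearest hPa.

976 hPa

ΔP = (V / 6.27)^(1/0.639) = (57/6.27)^1.565.
57/6.27 = 9.091; 9.091^1.565 ≈ 31.64 hPa.
P_c = 1008 − 31.64 = 976.36 ≈ 976 hPa.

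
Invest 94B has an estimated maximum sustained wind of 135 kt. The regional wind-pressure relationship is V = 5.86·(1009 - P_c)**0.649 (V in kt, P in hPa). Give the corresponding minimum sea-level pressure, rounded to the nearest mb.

ΔP = (V / 5.86)^(1/0.649) = (135/5.86)^1.541.
135/5.86 = 23.038; 23.038^1.541 ≈ 125.69 mb.
P_c = 1009 − 125.69 = 883.31 ≈ 883 mb.

883 mb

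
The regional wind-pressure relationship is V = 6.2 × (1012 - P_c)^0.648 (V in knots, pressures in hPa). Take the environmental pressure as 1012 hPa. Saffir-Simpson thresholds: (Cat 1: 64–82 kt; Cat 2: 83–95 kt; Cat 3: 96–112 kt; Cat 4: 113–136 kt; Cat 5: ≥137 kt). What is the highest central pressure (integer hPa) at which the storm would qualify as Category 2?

Category 2 begins at V = 83 kt.
Required ΔP = (83/6.2)^(1/0.648) = 13.387^1.543 ≈ 54.79 hPa.
P_c ≤ 1012 − 54.79 = 957.21, so the highest integer P_c is 957 hPa.

957 hPa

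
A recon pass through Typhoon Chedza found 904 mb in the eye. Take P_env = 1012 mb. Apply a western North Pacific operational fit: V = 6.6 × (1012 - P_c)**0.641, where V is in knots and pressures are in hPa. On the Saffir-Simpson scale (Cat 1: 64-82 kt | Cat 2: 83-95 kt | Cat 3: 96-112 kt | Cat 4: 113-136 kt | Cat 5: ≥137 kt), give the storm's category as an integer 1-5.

4

ΔP = 1012 − 904 = 108 mb.
V ≈ 6.6 × 108^0.641 = 6.6 × 20.11 ≈ 133 kt.
133 kt falls in the Category 4 band.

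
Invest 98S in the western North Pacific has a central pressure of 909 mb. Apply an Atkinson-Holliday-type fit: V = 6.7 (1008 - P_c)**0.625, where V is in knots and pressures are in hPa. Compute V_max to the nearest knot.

ΔP = 1008 − 909 = 99 mb.
99^0.625 ≈ 17.671.
V ≈ 6.7 × 17.671 ≈ 118.4 kt.

118 kt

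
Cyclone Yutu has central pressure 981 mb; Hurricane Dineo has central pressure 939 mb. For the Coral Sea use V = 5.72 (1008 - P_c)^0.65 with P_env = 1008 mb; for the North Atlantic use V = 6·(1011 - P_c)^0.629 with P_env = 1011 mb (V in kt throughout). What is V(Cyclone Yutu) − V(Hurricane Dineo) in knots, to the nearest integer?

-40 kt

Cyclone Yutu: ΔP = 27; V ≈ 5.72 × 27^0.65 ≈ 48.73 kt.
Hurricane Dineo: ΔP = 72; V ≈ 6 × 72^0.629 ≈ 88.39 kt.
Difference ≈ 48.73 − 88.39 = -39.66 → -40 kt.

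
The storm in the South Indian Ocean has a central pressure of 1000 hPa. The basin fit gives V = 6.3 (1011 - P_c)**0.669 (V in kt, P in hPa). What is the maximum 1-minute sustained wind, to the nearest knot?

31 kt

ΔP = 1011 − 1000 = 11 hPa.
11^0.669 ≈ 4.974.
V ≈ 6.3 × 4.974 ≈ 31.3 kt.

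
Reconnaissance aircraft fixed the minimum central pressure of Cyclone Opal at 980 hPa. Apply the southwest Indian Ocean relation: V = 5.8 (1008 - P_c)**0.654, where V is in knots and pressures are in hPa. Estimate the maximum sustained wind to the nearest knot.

ΔP = 1008 − 980 = 28 hPa.
28^0.654 ≈ 8.840.
V ≈ 5.8 × 8.840 ≈ 51.3 kt.

51 kt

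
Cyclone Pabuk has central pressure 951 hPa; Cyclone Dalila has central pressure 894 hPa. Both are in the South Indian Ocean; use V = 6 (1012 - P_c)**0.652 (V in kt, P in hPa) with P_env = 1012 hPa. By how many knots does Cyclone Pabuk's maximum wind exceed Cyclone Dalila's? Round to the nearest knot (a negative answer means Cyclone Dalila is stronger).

-47 kt

Cyclone Pabuk: ΔP = 61; V ≈ 6 × 61^0.652 ≈ 87.54 kt.
Cyclone Dalila: ΔP = 118; V ≈ 6 × 118^0.652 ≈ 134.59 kt.
Difference ≈ 87.54 − 134.59 = -47.05 → -47 kt.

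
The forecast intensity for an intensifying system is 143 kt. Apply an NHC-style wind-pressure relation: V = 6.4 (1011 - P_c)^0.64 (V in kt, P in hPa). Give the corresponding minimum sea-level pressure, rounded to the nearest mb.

883 mb

ΔP = (V / 6.4)^(1/0.64) = (143/6.4)^1.562.
143/6.4 = 22.344; 22.344^1.562 ≈ 128.25 mb.
P_c = 1011 − 128.25 = 882.75 ≈ 883 mb.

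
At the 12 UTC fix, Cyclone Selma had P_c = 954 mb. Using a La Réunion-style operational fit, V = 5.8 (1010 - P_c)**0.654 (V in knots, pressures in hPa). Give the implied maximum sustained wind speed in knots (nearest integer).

81 kt

ΔP = 1010 − 954 = 56 mb.
56^0.654 ≈ 13.910.
V ≈ 5.8 × 13.910 ≈ 80.7 kt.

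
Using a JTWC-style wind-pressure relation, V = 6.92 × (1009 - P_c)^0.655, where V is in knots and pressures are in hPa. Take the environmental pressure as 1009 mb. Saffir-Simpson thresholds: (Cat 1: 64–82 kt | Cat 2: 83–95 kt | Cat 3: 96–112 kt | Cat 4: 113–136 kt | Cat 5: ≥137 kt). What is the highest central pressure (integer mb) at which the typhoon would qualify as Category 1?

979 mb

Category 1 begins at V = 64 kt.
Required ΔP = (64/6.92)^(1/0.655) = 9.249^1.527 ≈ 29.85 mb.
P_c ≤ 1009 − 29.85 = 979.15, so the highest integer P_c is 979 mb.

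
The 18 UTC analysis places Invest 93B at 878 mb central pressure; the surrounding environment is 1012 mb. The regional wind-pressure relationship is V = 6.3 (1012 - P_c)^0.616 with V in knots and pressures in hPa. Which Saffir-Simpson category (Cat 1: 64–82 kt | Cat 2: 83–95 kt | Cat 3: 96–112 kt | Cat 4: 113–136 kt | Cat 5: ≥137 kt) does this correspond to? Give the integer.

ΔP = 1012 − 878 = 134 mb.
V ≈ 6.3 × 134^0.616 = 6.3 × 20.43 ≈ 129 kt.
129 kt falls in the Category 4 band.

4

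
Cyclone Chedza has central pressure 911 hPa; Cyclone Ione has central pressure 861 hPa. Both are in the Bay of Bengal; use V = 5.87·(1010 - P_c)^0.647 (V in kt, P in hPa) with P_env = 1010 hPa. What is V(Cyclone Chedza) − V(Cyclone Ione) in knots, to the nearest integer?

-35 kt

Cyclone Chedza: ΔP = 99; V ≈ 5.87 × 99^0.647 ≈ 114.77 kt.
Cyclone Ione: ΔP = 149; V ≈ 5.87 × 149^0.647 ≈ 149.52 kt.
Difference ≈ 114.77 − 149.52 = -34.75 → -35 kt.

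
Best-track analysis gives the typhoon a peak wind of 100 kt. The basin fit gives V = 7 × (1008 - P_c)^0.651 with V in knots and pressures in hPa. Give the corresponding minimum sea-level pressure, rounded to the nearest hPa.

949 hPa

ΔP = (V / 7)^(1/0.651) = (100/7)^1.536.
100/7 = 14.286; 14.286^1.536 ≈ 59.44 hPa.
P_c = 1008 − 59.44 = 948.56 ≈ 949 hPa.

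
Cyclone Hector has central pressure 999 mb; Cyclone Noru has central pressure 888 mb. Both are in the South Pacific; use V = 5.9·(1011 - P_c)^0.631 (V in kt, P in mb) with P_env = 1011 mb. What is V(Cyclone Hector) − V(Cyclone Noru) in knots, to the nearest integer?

Cyclone Hector: ΔP = 12; V ≈ 5.9 × 12^0.631 ≈ 28.30 kt.
Cyclone Noru: ΔP = 123; V ≈ 5.9 × 123^0.631 ≈ 122.91 kt.
Difference ≈ 28.30 − 122.91 = -94.61 → -95 kt.

-95 kt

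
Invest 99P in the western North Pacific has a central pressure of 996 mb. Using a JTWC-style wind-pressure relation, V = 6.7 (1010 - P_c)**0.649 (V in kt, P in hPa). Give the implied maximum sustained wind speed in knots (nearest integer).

ΔP = 1010 − 996 = 14 mb.
14^0.649 ≈ 5.544.
V ≈ 6.7 × 5.544 ≈ 37.1 kt.

37 kt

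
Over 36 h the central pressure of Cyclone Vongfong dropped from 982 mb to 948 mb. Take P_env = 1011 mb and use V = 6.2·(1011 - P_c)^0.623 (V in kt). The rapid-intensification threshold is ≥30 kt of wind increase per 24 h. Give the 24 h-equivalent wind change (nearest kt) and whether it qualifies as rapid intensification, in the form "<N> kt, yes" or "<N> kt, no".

V₁: ΔP = 29, V ≈ 6.2 × 29^0.623 ≈ 50.52 kt.
V₂: ΔP = 63, V ≈ 6.2 × 63^0.623 ≈ 81.92 kt.
ΔV over 36 h = 31.40 kt → 24 h equivalent = 31.40 × 24/36 ≈ 20.93 kt.
21 kt < 30 kt ⇒ not rapid intensification.

21 kt, no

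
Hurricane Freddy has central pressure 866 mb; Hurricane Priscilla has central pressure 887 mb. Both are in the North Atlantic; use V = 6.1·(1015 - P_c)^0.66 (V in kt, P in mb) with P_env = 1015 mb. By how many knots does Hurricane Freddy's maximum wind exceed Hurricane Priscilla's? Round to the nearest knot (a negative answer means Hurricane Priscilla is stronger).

Hurricane Freddy: ΔP = 149; V ≈ 6.1 × 149^0.66 ≈ 165.82 kt.
Hurricane Priscilla: ΔP = 128; V ≈ 6.1 × 128^0.66 ≈ 150.00 kt.
Difference ≈ 165.82 − 150.00 = 15.82 → 16 kt.

16 kt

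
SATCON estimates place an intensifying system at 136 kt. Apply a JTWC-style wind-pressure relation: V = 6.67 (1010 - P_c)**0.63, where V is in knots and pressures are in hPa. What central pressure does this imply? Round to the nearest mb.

890 mb

ΔP = (V / 6.67)^(1/0.63) = (136/6.67)^1.587.
136/6.67 = 20.390; 20.390^1.587 ≈ 119.79 mb.
P_c = 1010 − 119.79 = 890.21 ≈ 890 mb.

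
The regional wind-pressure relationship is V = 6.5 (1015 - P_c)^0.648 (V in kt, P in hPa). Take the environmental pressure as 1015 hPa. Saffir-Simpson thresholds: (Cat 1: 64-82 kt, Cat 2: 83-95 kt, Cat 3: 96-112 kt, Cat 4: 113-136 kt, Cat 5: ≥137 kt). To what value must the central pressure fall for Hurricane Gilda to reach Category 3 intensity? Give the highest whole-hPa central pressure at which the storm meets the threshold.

Category 3 begins at V = 96 kt.
Required ΔP = (96/6.5)^(1/0.648) = 14.769^1.543 ≈ 63.76 hPa.
P_c ≤ 1015 − 63.76 = 951.24, so the highest integer P_c is 951 hPa.

951 hPa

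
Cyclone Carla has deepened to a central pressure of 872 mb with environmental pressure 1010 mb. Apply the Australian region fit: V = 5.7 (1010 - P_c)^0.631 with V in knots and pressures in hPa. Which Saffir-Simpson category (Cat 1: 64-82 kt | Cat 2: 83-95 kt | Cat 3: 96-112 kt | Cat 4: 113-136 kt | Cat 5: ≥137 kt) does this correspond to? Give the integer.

4

ΔP = 1010 − 872 = 138 mb.
V ≈ 5.7 × 138^0.631 = 5.7 × 22.40 ≈ 128 kt.
128 kt falls in the Category 4 band.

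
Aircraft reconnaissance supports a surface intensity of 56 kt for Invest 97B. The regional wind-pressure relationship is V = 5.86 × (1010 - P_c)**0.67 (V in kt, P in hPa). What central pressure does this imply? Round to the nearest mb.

981 mb

ΔP = (V / 5.86)^(1/0.67) = (56/5.86)^1.493.
56/5.86 = 9.556; 9.556^1.493 ≈ 29.05 mb.
P_c = 1010 − 29.05 = 980.95 ≈ 981 mb.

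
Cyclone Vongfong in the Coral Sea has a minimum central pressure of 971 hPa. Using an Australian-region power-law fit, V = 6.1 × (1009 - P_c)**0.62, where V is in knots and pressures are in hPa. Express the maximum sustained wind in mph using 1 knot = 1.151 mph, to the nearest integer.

ΔP = 1009 − 971 = 38 hPa.
V ≈ 6.1 × 38^0.62 = 6.1 × 9.538 ≈ 58.183 kt.
58.183 × 1.151 ≈ 66.97 mph → 67 mph.

67 mph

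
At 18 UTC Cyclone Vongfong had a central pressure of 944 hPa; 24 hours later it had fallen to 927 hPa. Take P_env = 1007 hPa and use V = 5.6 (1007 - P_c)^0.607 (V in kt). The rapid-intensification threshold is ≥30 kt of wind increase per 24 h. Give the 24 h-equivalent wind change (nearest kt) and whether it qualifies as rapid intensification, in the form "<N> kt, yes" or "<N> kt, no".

V₁: ΔP = 63, V ≈ 5.6 × 63^0.607 ≈ 69.24 kt.
V₂: ΔP = 80, V ≈ 5.6 × 80^0.607 ≈ 80.05 kt.
ΔV over 24 h = 10.81 kt → 24 h equivalent = 10.81 × 24/24 ≈ 10.81 kt.
11 kt < 30 kt ⇒ not rapid intensification.

11 kt, no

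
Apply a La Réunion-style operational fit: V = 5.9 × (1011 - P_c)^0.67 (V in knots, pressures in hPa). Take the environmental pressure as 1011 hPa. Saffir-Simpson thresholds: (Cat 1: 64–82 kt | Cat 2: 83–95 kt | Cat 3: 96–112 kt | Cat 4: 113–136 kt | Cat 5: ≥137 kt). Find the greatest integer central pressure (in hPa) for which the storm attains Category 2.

Category 2 begins at V = 83 kt.
Required ΔP = (83/5.9)^(1/0.67) = 14.068^1.493 ≈ 51.73 hPa.
P_c ≤ 1011 − 51.73 = 959.27, so the highest integer P_c is 959 hPa.

959 hPa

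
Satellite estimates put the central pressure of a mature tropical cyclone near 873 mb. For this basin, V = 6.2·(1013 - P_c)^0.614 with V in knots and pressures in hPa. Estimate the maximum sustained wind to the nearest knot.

129 kt

ΔP = 1013 − 873 = 140 mb.
140^0.614 ≈ 20.784.
V ≈ 6.2 × 20.784 ≈ 128.9 kt.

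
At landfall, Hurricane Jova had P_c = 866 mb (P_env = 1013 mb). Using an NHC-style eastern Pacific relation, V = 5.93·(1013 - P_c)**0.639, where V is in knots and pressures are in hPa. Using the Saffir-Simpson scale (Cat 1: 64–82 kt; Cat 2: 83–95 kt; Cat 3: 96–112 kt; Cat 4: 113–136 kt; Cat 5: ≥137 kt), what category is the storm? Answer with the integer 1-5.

ΔP = 1013 − 866 = 147 mb.
V ≈ 5.93 × 147^0.639 = 5.93 × 24.26 ≈ 144 kt.
144 kt falls in the Category 5 band.

5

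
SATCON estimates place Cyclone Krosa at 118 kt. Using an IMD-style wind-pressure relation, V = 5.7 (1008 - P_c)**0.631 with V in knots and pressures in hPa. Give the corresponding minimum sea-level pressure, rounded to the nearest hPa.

ΔP = (V / 5.7)^(1/0.631) = (118/5.7)^1.585.
118/5.7 = 20.702; 20.702^1.585 ≈ 121.78 hPa.
P_c = 1008 − 121.78 = 886.22 ≈ 886 hPa.

886 hPa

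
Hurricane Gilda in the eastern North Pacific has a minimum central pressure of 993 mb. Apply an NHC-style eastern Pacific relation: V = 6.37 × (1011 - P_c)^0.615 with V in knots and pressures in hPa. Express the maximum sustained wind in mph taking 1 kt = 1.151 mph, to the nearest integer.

ΔP = 1011 − 993 = 18 mb.
V ≈ 6.37 × 18^0.615 = 6.37 × 5.916 ≈ 37.682 kt.
37.682 × 1.151 ≈ 43.37 mph → 43 mph.

43 mph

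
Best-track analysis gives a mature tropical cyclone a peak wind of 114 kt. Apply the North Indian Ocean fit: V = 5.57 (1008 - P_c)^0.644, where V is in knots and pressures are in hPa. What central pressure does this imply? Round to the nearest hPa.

899 hPa

ΔP = (V / 5.57)^(1/0.644) = (114/5.57)^1.553.
114/5.57 = 20.467; 20.467^1.553 ≈ 108.59 hPa.
P_c = 1008 − 108.59 = 899.41 ≈ 899 hPa.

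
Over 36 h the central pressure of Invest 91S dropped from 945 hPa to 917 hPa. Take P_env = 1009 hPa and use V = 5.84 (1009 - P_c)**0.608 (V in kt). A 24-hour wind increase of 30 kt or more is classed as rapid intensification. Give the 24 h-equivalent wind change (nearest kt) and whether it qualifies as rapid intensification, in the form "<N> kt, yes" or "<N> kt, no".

V₁: ΔP = 64, V ≈ 5.84 × 64^0.608 ≈ 73.21 kt.
V₂: ΔP = 92, V ≈ 5.84 × 92^0.608 ≈ 91.28 kt.
ΔV over 36 h = 18.07 kt → 24 h equivalent = 18.07 × 24/36 ≈ 12.05 kt.
12 kt < 30 kt ⇒ not rapid intensification.

12 kt, no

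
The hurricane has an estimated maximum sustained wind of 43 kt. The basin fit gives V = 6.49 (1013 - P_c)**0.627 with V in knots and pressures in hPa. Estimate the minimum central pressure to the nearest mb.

ΔP = (V / 6.49)^(1/0.627) = (43/6.49)^1.595.
43/6.49 = 6.626; 6.626^1.595 ≈ 20.41 mb.
P_c = 1013 − 20.41 = 992.59 ≈ 993 mb.

993 mb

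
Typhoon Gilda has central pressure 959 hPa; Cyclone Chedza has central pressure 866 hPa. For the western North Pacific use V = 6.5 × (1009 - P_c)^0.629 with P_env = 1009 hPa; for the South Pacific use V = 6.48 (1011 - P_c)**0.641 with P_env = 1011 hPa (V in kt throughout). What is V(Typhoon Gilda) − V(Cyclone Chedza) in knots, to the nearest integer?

-81 kt

Typhoon Gilda: ΔP = 50; V ≈ 6.5 × 50^0.629 ≈ 76.13 kt.
Cyclone Chedza: ΔP = 145; V ≈ 6.48 × 145^0.641 ≈ 157.40 kt.
Difference ≈ 76.13 − 157.40 = -81.27 → -81 kt.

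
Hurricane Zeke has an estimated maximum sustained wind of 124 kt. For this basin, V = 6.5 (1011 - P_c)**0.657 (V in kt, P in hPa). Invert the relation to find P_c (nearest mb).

922 mb

ΔP = (V / 6.5)^(1/0.657) = (124/6.5)^1.522.
124/6.5 = 19.077; 19.077^1.522 ≈ 88.92 mb.
P_c = 1011 − 88.92 = 922.08 ≈ 922 mb.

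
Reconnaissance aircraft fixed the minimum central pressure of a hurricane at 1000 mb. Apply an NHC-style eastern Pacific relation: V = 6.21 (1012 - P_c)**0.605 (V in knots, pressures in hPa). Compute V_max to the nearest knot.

28 kt

ΔP = 1012 − 1000 = 12 mb.
12^0.605 ≈ 4.497.
V ≈ 6.21 × 4.497 ≈ 27.9 kt.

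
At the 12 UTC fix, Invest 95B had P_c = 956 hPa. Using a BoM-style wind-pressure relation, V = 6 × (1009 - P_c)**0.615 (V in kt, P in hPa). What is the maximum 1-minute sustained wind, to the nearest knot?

69 kt

ΔP = 1009 − 956 = 53 hPa.
53^0.615 ≈ 11.493.
V ≈ 6 × 11.493 ≈ 69.0 kt.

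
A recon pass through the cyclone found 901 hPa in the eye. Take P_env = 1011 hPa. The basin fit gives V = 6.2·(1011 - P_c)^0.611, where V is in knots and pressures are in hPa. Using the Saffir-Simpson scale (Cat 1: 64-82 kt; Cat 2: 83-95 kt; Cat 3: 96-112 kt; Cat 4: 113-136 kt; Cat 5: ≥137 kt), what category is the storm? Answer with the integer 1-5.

3

ΔP = 1011 − 901 = 110 hPa.
V ≈ 6.2 × 110^0.611 = 6.2 × 17.67 ≈ 110 kt.
110 kt falls in the Category 3 band.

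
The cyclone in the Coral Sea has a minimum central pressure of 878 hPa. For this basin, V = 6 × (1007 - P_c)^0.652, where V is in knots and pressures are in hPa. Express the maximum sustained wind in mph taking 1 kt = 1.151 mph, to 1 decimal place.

ΔP = 1007 − 878 = 129 hPa.
V ≈ 6 × 129^0.652 = 6 × 23.774 ≈ 142.645 kt.
142.645 × 1.151 ≈ 164.18 mph → 164.2 mph.

164.2 mph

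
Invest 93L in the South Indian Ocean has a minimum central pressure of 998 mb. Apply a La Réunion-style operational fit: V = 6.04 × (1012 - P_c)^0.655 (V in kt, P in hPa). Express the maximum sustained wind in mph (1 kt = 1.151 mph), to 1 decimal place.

39.2 mph

ΔP = 1012 − 998 = 14 mb.
V ≈ 6.04 × 14^0.655 = 6.04 × 5.633 ≈ 34.021 kt.
34.021 × 1.151 ≈ 39.16 mph → 39.2 mph.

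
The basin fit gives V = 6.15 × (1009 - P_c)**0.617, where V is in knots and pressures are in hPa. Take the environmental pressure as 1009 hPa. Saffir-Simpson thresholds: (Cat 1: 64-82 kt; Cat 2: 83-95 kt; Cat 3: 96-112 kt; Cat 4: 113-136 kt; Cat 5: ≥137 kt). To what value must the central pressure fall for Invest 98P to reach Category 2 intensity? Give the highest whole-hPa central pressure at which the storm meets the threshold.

941 hPa

Category 2 begins at V = 83 kt.
Required ΔP = (83/6.15)^(1/0.617) = 13.496^1.621 ≈ 67.88 hPa.
P_c ≤ 1009 − 67.88 = 941.12, so the highest integer P_c is 941 hPa.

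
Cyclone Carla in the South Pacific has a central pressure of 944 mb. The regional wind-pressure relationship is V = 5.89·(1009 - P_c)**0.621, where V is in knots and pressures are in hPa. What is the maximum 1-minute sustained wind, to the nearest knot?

79 kt

ΔP = 1009 − 944 = 65 mb.
65^0.621 ≈ 13.360.
V ≈ 5.89 × 13.360 ≈ 78.7 kt.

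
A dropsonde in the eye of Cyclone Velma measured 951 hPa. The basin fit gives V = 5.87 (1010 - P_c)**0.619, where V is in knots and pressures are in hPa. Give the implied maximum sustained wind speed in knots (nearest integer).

ΔP = 1010 − 951 = 59 hPa.
59^0.619 ≈ 12.478.
V ≈ 5.87 × 12.478 ≈ 73.2 kt.

73 kt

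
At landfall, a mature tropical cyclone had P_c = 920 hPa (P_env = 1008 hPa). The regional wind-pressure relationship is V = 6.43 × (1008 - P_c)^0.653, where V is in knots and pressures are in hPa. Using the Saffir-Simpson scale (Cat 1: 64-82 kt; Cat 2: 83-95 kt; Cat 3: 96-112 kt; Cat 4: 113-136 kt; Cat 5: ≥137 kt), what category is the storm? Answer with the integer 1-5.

ΔP = 1008 − 920 = 88 hPa.
V ≈ 6.43 × 88^0.653 = 6.43 × 18.61 ≈ 120 kt.
120 kt falls in the Category 4 band.

4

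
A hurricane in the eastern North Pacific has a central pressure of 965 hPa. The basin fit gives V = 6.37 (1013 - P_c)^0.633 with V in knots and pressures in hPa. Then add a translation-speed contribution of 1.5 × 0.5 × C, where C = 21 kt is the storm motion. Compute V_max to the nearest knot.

90 kt

ΔP = 1013 − 965 = 48 hPa.
48^0.633 ≈ 11.594.
V ≈ 6.37 × 11.594 ≈ 73.9 kt.
Translation term: 1.5 × 0.5 × 21 = 15.75 kt.
Corrected V ≈ 89.65 kt → 90 kt.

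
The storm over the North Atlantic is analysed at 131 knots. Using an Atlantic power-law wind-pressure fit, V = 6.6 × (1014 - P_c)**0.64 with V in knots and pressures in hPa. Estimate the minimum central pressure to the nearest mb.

907 mb

ΔP = (V / 6.6)^(1/0.64) = (131/6.6)^1.562.
131/6.6 = 19.848; 19.848^1.562 ≈ 106.59 mb.
P_c = 1014 − 106.59 = 907.41 ≈ 907 mb.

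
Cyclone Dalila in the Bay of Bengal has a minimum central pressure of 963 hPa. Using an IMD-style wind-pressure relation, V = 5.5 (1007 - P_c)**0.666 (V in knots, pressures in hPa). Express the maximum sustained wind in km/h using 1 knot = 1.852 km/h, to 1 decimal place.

ΔP = 1007 − 963 = 44 hPa.
V ≈ 5.5 × 44^0.666 = 5.5 × 12.432 ≈ 68.376 kt.
68.376 × 1.852 ≈ 126.63 km/h → 126.6 km/h.

126.6 km/h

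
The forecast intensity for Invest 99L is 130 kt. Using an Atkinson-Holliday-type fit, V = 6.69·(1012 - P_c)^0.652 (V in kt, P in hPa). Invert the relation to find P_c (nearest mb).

ΔP = (V / 6.69)^(1/0.652) = (130/6.69)^1.534.
130/6.69 = 19.432; 19.432^1.534 ≈ 94.68 mb.
P_c = 1012 − 94.68 = 917.32 ≈ 917 mb.

917 mb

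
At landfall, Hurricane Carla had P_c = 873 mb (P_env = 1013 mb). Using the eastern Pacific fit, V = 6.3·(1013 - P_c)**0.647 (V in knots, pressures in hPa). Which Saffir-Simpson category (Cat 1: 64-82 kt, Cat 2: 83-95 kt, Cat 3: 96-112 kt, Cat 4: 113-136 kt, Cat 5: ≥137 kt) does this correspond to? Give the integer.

ΔP = 1013 − 873 = 140 mb.
V ≈ 6.3 × 140^0.647 = 6.3 × 24.46 ≈ 154 kt.
154 kt falls in the Category 5 band.

5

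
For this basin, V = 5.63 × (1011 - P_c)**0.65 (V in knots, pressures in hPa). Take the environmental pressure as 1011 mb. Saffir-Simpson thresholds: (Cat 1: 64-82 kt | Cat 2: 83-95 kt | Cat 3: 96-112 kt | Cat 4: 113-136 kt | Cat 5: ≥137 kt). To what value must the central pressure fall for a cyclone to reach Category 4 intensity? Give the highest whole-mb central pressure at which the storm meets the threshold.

Category 4 begins at V = 113 kt.
Required ΔP = (113/5.63)^(1/0.65) = 20.071^1.538 ≈ 100.91 mb.
P_c ≤ 1011 − 100.91 = 910.09, so the highest integer P_c is 910 mb.

910 mb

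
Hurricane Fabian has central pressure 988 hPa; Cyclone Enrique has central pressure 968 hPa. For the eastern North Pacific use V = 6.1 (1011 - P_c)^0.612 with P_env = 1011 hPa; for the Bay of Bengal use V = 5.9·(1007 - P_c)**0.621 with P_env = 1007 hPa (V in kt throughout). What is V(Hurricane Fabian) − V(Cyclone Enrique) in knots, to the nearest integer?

-16 kt

Hurricane Fabian: ΔP = 23; V ≈ 6.1 × 23^0.612 ≈ 41.56 kt.
Cyclone Enrique: ΔP = 39; V ≈ 5.9 × 39^0.621 ≈ 57.40 kt.
Difference ≈ 41.56 − 57.40 = -15.84 → -16 kt.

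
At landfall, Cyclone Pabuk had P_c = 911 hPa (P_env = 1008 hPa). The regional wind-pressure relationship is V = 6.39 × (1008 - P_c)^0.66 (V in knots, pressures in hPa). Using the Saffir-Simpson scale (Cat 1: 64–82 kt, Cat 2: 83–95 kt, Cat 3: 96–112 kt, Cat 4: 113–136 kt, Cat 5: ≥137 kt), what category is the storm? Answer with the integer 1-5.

ΔP = 1008 − 911 = 97 hPa.
V ≈ 6.39 × 97^0.66 = 6.39 × 20.48 ≈ 131 kt.
131 kt falls in the Category 4 band.

4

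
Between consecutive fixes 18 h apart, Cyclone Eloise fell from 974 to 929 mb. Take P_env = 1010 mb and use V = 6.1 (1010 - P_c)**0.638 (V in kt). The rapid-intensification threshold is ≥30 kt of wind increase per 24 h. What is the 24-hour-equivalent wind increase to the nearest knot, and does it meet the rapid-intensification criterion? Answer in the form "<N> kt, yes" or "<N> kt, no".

54 kt, yes

V₁: ΔP = 36, V ≈ 6.1 × 36^0.638 ≈ 60.01 kt.
V₂: ΔP = 81, V ≈ 6.1 × 81^0.638 ≈ 100.68 kt.
ΔV over 18 h = 40.67 kt → 24 h equivalent = 40.67 × 24/18 ≈ 54.23 kt.
54 kt ≥ 30 kt ⇒ rapid intensification.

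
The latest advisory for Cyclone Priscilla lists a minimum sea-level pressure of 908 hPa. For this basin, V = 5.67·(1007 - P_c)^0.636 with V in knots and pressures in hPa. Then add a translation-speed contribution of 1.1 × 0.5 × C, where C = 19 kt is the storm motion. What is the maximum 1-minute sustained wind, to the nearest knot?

ΔP = 1007 − 908 = 99 hPa.
99^0.636 ≈ 18.588.
V ≈ 5.67 × 18.588 ≈ 105.4 kt.
Translation term: 1.1 × 0.5 × 19 = 10.45 kt.
Corrected V ≈ 115.85 kt → 116 kt.

116 kt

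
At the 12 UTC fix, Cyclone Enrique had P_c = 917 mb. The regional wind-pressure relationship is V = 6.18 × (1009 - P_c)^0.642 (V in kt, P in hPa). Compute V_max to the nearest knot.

ΔP = 1009 − 917 = 92 mb.
92^0.642 ≈ 18.229.
V ≈ 6.18 × 18.229 ≈ 112.7 kt.

113 kt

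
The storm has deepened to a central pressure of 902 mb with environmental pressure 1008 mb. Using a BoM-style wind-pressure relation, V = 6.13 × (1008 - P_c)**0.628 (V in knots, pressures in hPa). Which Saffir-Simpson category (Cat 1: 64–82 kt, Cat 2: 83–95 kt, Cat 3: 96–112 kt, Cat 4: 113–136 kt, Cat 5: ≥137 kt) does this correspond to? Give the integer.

4

ΔP = 1008 − 902 = 106 mb.
V ≈ 6.13 × 106^0.628 = 6.13 × 18.70 ≈ 115 kt.
115 kt falls in the Category 4 band.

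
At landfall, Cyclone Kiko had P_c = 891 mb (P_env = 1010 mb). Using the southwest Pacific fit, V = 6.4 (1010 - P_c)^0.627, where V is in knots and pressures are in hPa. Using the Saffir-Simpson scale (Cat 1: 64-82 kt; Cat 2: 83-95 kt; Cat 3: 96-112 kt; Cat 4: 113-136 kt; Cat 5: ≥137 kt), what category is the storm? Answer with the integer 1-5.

ΔP = 1010 − 891 = 119 mb.
V ≈ 6.4 × 119^0.627 = 6.4 × 20.02 ≈ 128 kt.
128 kt falls in the Category 4 band.

4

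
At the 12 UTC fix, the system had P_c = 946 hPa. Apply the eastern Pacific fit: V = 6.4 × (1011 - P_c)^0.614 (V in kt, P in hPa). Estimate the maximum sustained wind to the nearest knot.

ΔP = 1011 − 946 = 65 hPa.
65^0.614 ≈ 12.976.
V ≈ 6.4 × 12.976 ≈ 83.0 kt.

83 kt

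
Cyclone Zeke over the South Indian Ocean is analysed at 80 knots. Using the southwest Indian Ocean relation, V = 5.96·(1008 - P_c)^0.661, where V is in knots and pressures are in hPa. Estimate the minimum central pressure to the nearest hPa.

ΔP = (V / 5.96)^(1/0.661) = (80/5.96)^1.513.
80/5.96 = 13.423; 13.423^1.513 ≈ 50.85 hPa.
P_c = 1008 − 50.85 = 957.15 ≈ 957 hPa.

957 hPa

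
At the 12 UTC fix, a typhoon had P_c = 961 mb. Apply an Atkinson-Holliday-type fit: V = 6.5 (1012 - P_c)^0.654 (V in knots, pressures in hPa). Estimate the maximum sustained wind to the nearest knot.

85 kt

ΔP = 1012 − 961 = 51 mb.
51^0.654 ≈ 13.084.
V ≈ 6.5 × 13.084 ≈ 85.0 kt.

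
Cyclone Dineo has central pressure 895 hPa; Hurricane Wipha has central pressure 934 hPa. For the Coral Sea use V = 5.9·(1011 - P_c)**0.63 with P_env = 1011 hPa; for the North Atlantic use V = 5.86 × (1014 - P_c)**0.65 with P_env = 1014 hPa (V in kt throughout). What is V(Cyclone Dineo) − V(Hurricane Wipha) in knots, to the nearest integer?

Cyclone Dineo: ΔP = 116; V ≈ 5.9 × 116^0.63 ≈ 117.89 kt.
Hurricane Wipha: ΔP = 80; V ≈ 5.86 × 80^0.65 ≈ 101.14 kt.
Difference ≈ 117.89 − 101.14 = 16.75 → 17 kt.

17 kt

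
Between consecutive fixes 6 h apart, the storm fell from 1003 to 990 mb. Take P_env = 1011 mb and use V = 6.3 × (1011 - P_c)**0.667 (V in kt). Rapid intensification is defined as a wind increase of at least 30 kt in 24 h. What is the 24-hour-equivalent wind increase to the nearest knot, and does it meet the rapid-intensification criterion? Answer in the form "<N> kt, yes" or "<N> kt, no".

91 kt, yes

V₁: ΔP = 8, V ≈ 6.3 × 8^0.667 ≈ 25.22 kt.
V₂: ΔP = 21, V ≈ 6.3 × 21^0.667 ≈ 48.00 kt.
ΔV over 6 h = 22.78 kt → 24 h equivalent = 22.78 × 24/6 ≈ 91.12 kt.
91 kt ≥ 30 kt ⇒ rapid intensification.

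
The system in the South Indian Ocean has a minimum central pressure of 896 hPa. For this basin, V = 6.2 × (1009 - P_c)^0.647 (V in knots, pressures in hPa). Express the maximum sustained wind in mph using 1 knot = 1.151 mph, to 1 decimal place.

ΔP = 1009 − 896 = 113 hPa.
V ≈ 6.2 × 113^0.647 = 6.2 × 21.298 ≈ 132.048 kt.
132.048 × 1.151 ≈ 151.99 mph → 152.0 mph.

152.0 mph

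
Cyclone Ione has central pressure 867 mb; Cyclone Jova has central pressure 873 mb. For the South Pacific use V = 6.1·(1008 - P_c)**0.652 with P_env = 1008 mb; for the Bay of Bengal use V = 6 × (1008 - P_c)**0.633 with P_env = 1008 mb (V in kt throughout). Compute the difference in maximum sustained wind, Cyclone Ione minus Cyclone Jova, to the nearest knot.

Cyclone Ione: ΔP = 141; V ≈ 6.1 × 141^0.652 ≈ 153.68 kt.
Cyclone Jova: ΔP = 135; V ≈ 6 × 135^0.633 ≈ 133.86 kt.
Difference ≈ 153.68 − 133.86 = 19.82 → 20 kt.

20 kt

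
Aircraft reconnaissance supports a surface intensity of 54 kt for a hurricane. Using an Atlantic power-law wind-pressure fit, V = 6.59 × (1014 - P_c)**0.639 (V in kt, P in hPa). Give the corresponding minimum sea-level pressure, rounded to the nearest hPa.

ΔP = (V / 6.59)^(1/0.639) = (54/6.59)^1.565.
54/6.59 = 8.194; 8.194^1.565 ≈ 26.89 hPa.
P_c = 1014 − 26.89 = 987.11 ≈ 987 hPa.

987 hPa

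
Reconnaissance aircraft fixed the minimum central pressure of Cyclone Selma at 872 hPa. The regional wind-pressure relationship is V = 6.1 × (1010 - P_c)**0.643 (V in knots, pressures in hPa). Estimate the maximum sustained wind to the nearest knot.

ΔP = 1010 − 872 = 138 hPa.
138^0.643 ≈ 23.765.
V ≈ 6.1 × 23.765 ≈ 145.0 kt.

145 kt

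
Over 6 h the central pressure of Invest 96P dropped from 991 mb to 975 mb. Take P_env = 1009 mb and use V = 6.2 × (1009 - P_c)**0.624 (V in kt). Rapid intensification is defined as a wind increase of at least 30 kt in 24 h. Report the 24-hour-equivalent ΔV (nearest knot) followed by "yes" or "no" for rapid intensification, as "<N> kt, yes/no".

73 kt, yes

V₁: ΔP = 18, V ≈ 6.2 × 18^0.624 ≈ 37.64 kt.
V₂: ΔP = 34, V ≈ 6.2 × 34^0.624 ≈ 55.98 kt.
ΔV over 6 h = 18.34 kt → 24 h equivalent = 18.34 × 24/6 ≈ 73.36 kt.
73 kt ≥ 30 kt ⇒ rapid intensification.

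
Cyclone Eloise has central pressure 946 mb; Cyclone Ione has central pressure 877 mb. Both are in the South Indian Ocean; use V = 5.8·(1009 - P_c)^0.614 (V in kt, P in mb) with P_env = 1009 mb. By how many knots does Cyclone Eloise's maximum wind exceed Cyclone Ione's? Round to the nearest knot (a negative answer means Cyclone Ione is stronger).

Cyclone Eloise: ΔP = 63; V ≈ 5.8 × 63^0.614 ≈ 73.83 kt.
Cyclone Ione: ΔP = 132; V ≈ 5.8 × 132^0.614 ≈ 116.27 kt.
Difference ≈ 73.83 − 116.27 = -42.44 → -42 kt.

-42 kt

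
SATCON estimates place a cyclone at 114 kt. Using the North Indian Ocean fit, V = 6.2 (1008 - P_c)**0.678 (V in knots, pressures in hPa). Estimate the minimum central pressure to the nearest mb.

935 mb

ΔP = (V / 6.2)^(1/0.678) = (114/6.2)^1.475.
114/6.2 = 18.387; 18.387^1.475 ≈ 73.29 mb.
P_c = 1008 − 73.29 = 934.71 ≈ 935 mb.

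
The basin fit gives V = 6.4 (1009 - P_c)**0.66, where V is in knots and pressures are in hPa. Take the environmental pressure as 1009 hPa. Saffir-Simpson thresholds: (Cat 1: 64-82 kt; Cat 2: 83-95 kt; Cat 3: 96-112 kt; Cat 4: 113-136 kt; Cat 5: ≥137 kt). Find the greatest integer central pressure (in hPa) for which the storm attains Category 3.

Category 3 begins at V = 96 kt.
Required ΔP = (96/6.4)^(1/0.66) = 15.000^1.515 ≈ 60.53 hPa.
P_c ≤ 1009 − 60.53 = 948.47, so the highest integer P_c is 948 hPa.

948 hPa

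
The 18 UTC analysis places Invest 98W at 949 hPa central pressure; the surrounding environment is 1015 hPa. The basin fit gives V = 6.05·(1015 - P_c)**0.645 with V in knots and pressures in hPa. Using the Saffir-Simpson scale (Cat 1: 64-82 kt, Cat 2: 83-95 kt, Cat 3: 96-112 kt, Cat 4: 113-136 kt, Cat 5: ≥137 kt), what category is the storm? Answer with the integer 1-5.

ΔP = 1015 − 949 = 66 hPa.
V ≈ 6.05 × 66^0.645 = 6.05 × 14.91 ≈ 90 kt.
90 kt falls in the Category 2 band.

2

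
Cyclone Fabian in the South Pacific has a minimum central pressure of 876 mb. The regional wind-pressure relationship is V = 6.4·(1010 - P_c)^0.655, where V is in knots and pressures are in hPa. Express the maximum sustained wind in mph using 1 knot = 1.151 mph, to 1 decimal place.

ΔP = 1010 − 876 = 134 mb.
V ≈ 6.4 × 134^0.655 = 6.4 × 24.732 ≈ 158.283 kt.
158.283 × 1.151 ≈ 182.18 mph → 182.2 mph.

182.2 mph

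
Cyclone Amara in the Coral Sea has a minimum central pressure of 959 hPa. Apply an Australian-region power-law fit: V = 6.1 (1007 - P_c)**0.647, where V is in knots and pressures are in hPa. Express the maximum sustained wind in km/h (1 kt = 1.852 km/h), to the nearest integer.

ΔP = 1007 − 959 = 48 hPa.
V ≈ 6.1 × 48^0.647 = 6.1 × 12.239 ≈ 74.661 kt.
74.661 × 1.852 ≈ 138.27 km/h → 138 km/h.

138 km/h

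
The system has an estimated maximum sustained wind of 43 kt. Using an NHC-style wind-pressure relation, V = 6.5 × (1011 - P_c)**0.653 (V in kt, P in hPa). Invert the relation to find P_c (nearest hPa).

993 hPa

ΔP = (V / 6.5)^(1/0.653) = (43/6.5)^1.531.
43/6.5 = 6.615; 6.615^1.531 ≈ 18.05 hPa.
P_c = 1011 − 18.05 = 992.95 ≈ 993 hPa.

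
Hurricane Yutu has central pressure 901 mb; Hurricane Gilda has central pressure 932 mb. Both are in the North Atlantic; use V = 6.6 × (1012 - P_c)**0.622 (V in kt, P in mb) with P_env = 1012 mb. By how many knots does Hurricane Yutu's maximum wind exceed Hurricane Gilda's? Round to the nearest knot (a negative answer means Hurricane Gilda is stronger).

23 kt

Hurricane Yutu: ΔP = 111; V ≈ 6.6 × 111^0.622 ≈ 123.52 kt.
Hurricane Gilda: ΔP = 80; V ≈ 6.6 × 80^0.622 ≈ 100.75 kt.
Difference ≈ 123.52 − 100.75 = 22.77 → 23 kt.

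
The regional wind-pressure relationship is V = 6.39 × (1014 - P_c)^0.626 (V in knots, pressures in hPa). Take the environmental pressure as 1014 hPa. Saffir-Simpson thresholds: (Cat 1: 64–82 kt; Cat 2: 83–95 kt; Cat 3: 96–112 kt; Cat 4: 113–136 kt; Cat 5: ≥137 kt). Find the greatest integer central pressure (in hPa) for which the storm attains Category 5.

880 hPa

Category 5 begins at V = 137 kt.
Required ΔP = (137/6.39)^(1/0.626) = 21.440^1.597 ≈ 133.83 hPa.
P_c ≤ 1014 − 133.83 = 880.17, so the highest integer P_c is 880 hPa.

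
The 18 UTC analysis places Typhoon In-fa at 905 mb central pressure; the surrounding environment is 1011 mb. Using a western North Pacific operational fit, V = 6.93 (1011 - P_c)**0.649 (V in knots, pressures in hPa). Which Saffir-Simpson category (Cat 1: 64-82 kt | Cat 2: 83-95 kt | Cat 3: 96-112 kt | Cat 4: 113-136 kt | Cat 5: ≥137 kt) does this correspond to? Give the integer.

ΔP = 1011 − 905 = 106 mb.
V ≈ 6.93 × 106^0.649 = 6.93 × 20.63 ≈ 143 kt.
143 kt falls in the Category 5 band.

5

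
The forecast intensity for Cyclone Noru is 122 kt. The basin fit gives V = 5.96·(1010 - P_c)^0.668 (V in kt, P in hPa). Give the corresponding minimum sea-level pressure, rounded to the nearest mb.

ΔP = (V / 5.96)^(1/0.668) = (122/5.96)^1.497.
122/5.96 = 20.470; 20.470^1.497 ≈ 91.78 mb.
P_c = 1010 − 91.78 = 918.22 ≈ 918 mb.

918 mb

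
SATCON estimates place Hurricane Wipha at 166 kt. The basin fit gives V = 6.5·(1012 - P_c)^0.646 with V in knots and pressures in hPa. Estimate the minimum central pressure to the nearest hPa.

861 hPa

ΔP = (V / 6.5)^(1/0.646) = (166/6.5)^1.548.
166/6.5 = 25.538; 25.538^1.548 ≈ 150.77 hPa.
P_c = 1012 − 150.77 = 861.23 ≈ 861 hPa.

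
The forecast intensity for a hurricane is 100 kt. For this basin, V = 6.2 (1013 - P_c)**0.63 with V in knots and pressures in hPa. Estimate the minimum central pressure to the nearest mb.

ΔP = (V / 6.2)^(1/0.63) = (100/6.2)^1.587.
100/6.2 = 16.129; 16.129^1.587 ≈ 82.57 mb.
P_c = 1013 − 82.57 = 930.43 ≈ 930 mb.

930 mb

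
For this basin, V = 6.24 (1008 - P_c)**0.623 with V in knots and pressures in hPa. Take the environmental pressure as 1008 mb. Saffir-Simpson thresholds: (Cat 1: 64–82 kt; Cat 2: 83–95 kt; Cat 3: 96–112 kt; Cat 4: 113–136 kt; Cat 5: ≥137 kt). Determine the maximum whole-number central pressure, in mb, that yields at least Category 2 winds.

944 mb

Category 2 begins at V = 83 kt.
Required ΔP = (83/6.24)^(1/0.623) = 13.301^1.605 ≈ 63.68 mb.
P_c ≤ 1008 − 63.68 = 944.32, so the highest integer P_c is 944 mb.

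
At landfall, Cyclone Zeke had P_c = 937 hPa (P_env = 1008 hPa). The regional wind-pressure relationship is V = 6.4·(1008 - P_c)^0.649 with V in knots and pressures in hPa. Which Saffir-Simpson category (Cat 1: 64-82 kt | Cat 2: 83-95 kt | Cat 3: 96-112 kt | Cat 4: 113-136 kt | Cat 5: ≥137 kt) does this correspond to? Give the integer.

ΔP = 1008 − 937 = 71 hPa.
V ≈ 6.4 × 71^0.649 = 6.4 × 15.90 ≈ 102 kt.
102 kt falls in the Category 3 band.

3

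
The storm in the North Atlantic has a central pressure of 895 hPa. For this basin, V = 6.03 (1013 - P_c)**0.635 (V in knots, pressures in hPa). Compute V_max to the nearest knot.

125 kt

ΔP = 1013 − 895 = 118 hPa.
118^0.635 ≈ 20.685.
V ≈ 6.03 × 20.685 ≈ 124.7 kt.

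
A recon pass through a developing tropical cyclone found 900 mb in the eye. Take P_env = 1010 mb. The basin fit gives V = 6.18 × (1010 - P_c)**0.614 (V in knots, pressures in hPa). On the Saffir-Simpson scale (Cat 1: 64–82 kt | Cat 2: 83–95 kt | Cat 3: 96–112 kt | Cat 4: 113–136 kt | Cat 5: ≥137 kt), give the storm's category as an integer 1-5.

3

ΔP = 1010 − 900 = 110 mb.
V ≈ 6.18 × 110^0.614 = 6.18 × 17.92 ≈ 111 kt.
111 kt falls in the Category 3 band.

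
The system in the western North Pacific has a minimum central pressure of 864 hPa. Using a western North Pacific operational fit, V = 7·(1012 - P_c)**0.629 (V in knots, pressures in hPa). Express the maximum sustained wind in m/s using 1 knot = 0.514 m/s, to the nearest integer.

ΔP = 1012 − 864 = 148 hPa.
V ≈ 7 × 148^0.629 = 7 × 23.179 ≈ 162.253 kt.
162.253 × 0.514 ≈ 83.40 m/s → 83 m/s.

83 m/s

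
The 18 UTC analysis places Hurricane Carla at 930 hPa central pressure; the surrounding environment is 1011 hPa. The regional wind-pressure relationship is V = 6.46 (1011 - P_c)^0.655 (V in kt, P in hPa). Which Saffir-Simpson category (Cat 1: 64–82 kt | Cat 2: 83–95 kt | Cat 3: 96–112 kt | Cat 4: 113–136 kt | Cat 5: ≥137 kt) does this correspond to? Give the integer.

4

ΔP = 1011 − 930 = 81 hPa.
V ≈ 6.46 × 81^0.655 = 6.46 × 17.79 ≈ 115 kt.
115 kt falls in the Category 4 band.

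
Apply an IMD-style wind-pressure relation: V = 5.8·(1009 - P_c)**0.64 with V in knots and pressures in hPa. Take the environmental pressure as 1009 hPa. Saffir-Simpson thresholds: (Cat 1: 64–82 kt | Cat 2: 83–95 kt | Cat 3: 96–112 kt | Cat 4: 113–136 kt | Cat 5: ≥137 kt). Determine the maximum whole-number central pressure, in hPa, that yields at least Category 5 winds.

Category 5 begins at V = 137 kt.
Required ΔP = (137/5.8)^(1/0.64) = 23.621^1.562 ≈ 139.88 hPa.
P_c ≤ 1009 − 139.88 = 869.12, so the highest integer P_c is 869 hPa.

869 hPa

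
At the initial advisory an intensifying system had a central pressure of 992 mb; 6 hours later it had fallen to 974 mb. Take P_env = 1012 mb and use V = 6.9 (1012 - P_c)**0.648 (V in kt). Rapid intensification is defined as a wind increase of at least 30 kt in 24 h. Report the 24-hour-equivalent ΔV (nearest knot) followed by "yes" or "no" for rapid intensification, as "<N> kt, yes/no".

99 kt, yes

V₁: ΔP = 20, V ≈ 6.9 × 20^0.648 ≈ 48.07 kt.
V₂: ΔP = 38, V ≈ 6.9 × 38^0.648 ≈ 72.87 kt.
ΔV over 6 h = 24.80 kt → 24 h equivalent = 24.80 × 24/6 ≈ 99.20 kt.
99 kt ≥ 30 kt ⇒ rapid intensification.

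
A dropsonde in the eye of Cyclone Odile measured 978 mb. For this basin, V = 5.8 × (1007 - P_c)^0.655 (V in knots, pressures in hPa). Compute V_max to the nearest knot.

53 kt

ΔP = 1007 − 978 = 29 mb.
29^0.655 ≈ 9.076.
V ≈ 5.8 × 9.076 ≈ 52.6 kt.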